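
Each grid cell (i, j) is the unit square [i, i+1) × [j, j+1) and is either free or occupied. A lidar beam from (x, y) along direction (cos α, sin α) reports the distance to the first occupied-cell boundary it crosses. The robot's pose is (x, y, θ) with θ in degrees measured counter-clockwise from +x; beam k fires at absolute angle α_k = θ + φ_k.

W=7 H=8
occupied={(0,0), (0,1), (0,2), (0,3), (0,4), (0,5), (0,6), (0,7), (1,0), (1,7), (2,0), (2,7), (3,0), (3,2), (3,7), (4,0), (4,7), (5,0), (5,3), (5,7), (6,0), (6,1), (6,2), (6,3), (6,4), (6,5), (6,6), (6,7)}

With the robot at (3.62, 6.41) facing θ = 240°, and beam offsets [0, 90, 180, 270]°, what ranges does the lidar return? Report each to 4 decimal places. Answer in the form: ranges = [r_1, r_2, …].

ranges = [5.2400, 2.7482, 0.6813, 1.1800]

beam 1: φ=0°, α=240°
  d=(-0.5000,-0.8660)  start (3,6)  tX=1.2400 tY=0.4734  stride 1/|dx|=2.0000 1/|dy|=1.1547
    cross y-line → (3,5), t=0.4734
    cross x-line → (2,5), t=1.2400
    cross y-line → (2,4), t=1.6281
    cross y-line → (2,3), t=2.7828
    cross x-line → (1,3), t=3.2400
    cross y-line → (1,2), t=3.9375
    cross y-line → (1,1), t=5.0922
    cross x-line → (0,1), t=5.2400 (wall)
  → r_1 = 5.2400
beam 2: φ=90°, α=330°
  d=(0.8660,-0.5000)  start (3,6)  tX=0.4388 tY=0.8200  stride 1/|dx|=1.1547 1/|dy|=2.0000
    cross x-line → (4,6), t=0.4388
    cross y-line → (4,5), t=0.8200
    cross x-line → (5,5), t=1.5935
    cross x-line → (6,5), t=2.7482 (wall)
  → r_2 = 2.7482
beam 3: φ=180°, α=60°
  d=(0.5000,0.8660)  start (3,6)  tX=0.7600 tY=0.6813  stride 1/|dx|=2.0000 1/|dy|=1.1547
    cross y-line → (3,7), t=0.6813 (wall)
  → r_3 = 0.6813
beam 4: φ=270°, α=150°
  d=(-0.8660,0.5000)  start (3,6)  tX=0.7159 tY=1.1800  stride 1/|dx|=1.1547 1/|dy|=2.0000
    cross x-line → (2,6), t=0.7159
    cross y-line → (2,7), t=1.1800 (wall)
  → r_4 = 1.1800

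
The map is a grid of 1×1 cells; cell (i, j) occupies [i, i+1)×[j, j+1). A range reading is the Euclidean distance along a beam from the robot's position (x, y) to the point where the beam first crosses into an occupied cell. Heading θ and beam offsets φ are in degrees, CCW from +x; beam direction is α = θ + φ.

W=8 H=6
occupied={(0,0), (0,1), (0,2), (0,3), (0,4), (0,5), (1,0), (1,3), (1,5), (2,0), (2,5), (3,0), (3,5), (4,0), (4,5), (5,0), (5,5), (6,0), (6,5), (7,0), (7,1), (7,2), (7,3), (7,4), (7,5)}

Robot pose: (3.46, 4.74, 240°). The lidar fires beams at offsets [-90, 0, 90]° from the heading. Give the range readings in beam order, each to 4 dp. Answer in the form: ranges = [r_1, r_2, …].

ranges = [0.5200, 4.3186, 4.0876]

beam 1: φ=-90°, α=150°
  dir = (cos 150°, sin 150°) = (-0.8660, 0.5000); from cell (3,4)
  next x-line at t=0.5312, next y-line at t=0.5200; Δt_x=1.1547, Δt_y=2.0000
    y: enter (3,5) at t=0.5200 ← occupied
  → r_1 = 0.5200
beam 2: φ=0°, α=240°
  dir = (cos 240°, sin 240°) = (-0.5000, -0.8660); from cell (3,4)
  next x-line at t=0.9200, next y-line at t=0.8545; Δt_x=2.0000, Δt_y=1.1547
    y: enter (3,3) at t=0.8545
    x: enter (2,3) at t=0.9200
    y: enter (2,2) at t=2.0092
    x: enter (1,2) at t=2.9200
    y: enter (1,1) at t=3.1639
    y: enter (1,0) at t=4.3186 ← occupied
  → r_2 = 4.3186
beam 3: φ=90°, α=330°
  dir = (cos 330°, sin 330°) = (0.8660, -0.5000); from cell (3,4)
  next x-line at t=0.6235, next y-line at t=1.4800; Δt_x=1.1547, Δt_y=2.0000
    x: enter (4,4) at t=0.6235
    y: enter (4,3) at t=1.4800
    x: enter (5,3) at t=1.7782
    x: enter (6,3) at t=2.9329
    y: enter (6,2) at t=3.4800
    x: enter (7,2) at t=4.0876 ← occupied
  → r_3 = 4.0876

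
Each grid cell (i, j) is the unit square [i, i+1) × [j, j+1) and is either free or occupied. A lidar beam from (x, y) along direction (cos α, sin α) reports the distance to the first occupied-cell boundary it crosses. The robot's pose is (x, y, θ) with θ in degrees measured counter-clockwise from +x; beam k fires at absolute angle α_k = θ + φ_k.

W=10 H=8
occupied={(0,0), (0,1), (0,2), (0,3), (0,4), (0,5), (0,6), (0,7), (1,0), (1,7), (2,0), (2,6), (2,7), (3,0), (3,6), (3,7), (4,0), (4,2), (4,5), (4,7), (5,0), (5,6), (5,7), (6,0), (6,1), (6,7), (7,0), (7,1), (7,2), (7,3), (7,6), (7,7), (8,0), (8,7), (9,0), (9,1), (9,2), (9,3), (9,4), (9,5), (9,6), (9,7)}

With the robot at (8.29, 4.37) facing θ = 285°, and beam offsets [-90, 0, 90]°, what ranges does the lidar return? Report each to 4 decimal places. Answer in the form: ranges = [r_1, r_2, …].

ranges = [7.5472, 2.7432, 0.7350]

beam 1: φ=-90°, α=195°
  dir = (cos 195°, sin 195°) = (-0.9659, -0.2588); from cell (8,4)
  next x-line at t=0.3002, next y-line at t=1.4296; Δt_x=1.0353, Δt_y=3.8637
    x: enter (7,4) at t=0.3002
    x: enter (6,4) at t=1.3355
    y: enter (6,3) at t=1.4296
    x: enter (5,3) at t=2.3708
    x: enter (4,3) at t=3.4061
    x: enter (3,3) at t=4.4413
    y: enter (3,2) at t=5.2933
    x: enter (2,2) at t=5.4766
    x: enter (1,2) at t=6.5119
    x: enter (0,2) at t=7.5472 ← occupied
  → r_1 = 7.5472
beam 2: φ=0°, α=285°
  dir = (cos 285°, sin 285°) = (0.2588, -0.9659); from cell (8,4)
  next x-line at t=2.7432, next y-line at t=0.3831; Δt_x=3.8637, Δt_y=1.0353
    y: enter (8,3) at t=0.3831
    y: enter (8,2) at t=1.4183
    y: enter (8,1) at t=2.4536
    x: enter (9,1) at t=2.7432 ← occupied
  → r_2 = 2.7432
beam 3: φ=90°, α=15°
  dir = (cos 15°, sin 15°) = (0.9659, 0.2588); from cell (8,4)
  next x-line at t=0.7350, next y-line at t=2.4341; Δt_x=1.0353, Δt_y=3.8637
    x: enter (9,4) at t=0.7350 ← occupied
  → r_3 = 0.7350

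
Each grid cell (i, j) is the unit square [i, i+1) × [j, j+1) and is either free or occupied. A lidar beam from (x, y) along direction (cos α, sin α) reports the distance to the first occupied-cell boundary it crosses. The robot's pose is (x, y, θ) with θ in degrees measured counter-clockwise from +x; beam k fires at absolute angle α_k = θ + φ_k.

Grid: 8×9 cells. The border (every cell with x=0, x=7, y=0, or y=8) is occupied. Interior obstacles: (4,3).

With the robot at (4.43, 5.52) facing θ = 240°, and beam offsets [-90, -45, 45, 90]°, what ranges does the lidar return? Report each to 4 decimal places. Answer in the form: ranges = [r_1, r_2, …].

ranges = [3.9606, 3.5510, 1.5736, 2.9676]

beam 1: φ=-90°, α=150°
  d=(-0.8660,0.5000)  start (4,5)  tX=0.4965 tY=0.9600  stride 1/|dx|=1.1547 1/|dy|=2.0000
    cross x-line → (3,5), t=0.4965
    cross y-line → (3,6), t=0.9600
    cross x-line → (2,6), t=1.6512
    cross x-line → (1,6), t=2.8059
    cross y-line → (1,7), t=2.9600
    cross x-line → (0,7), t=3.9606 (wall)
  → r_1 = 3.9606
beam 2: φ=-45°, α=195°
  d=(-0.9659,-0.2588)  start (4,5)  tX=0.4452 tY=2.0091  stride 1/|dx|=1.0353 1/|dy|=3.8637
    cross x-line → (3,5), t=0.4452
    cross x-line → (2,5), t=1.4804
    cross y-line → (2,4), t=2.0091
    cross x-line → (1,4), t=2.5157
    cross x-line → (0,4), t=3.5510 (wall)
  → r_2 = 3.5510
beam 3: φ=45°, α=285°
  d=(0.2588,-0.9659)  start (4,5)  tX=2.2023 tY=0.5383  stride 1/|dx|=3.8637 1/|dy|=1.0353
    cross y-line → (4,4), t=0.5383
    cross y-line → (4,3), t=1.5736 (wall)
  → r_3 = 1.5736
beam 4: φ=90°, α=330°
  d=(0.8660,-0.5000)  start (4,5)  tX=0.6582 tY=1.0400  stride 1/|dx|=1.1547 1/|dy|=2.0000
    cross x-line → (5,5), t=0.6582
    cross y-line → (5,4), t=1.0400
    cross x-line → (6,4), t=1.8129
    cross x-line → (7,4), t=2.9676 (wall)
  → r_4 = 2.9676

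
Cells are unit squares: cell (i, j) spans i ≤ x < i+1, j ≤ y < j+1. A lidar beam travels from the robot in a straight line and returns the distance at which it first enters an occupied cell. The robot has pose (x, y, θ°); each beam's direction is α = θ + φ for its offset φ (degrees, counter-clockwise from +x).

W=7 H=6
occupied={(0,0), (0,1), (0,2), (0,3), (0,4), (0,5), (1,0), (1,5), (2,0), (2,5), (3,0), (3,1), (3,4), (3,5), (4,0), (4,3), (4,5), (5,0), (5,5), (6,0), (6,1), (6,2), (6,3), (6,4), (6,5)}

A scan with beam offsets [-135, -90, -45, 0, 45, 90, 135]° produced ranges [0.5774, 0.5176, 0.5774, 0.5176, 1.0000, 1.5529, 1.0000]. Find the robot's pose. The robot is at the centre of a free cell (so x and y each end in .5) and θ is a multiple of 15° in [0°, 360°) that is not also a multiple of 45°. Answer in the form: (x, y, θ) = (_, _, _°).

The pose lattice has 17·16 = 272 candidates. Test each by forward raycasting.
  (2.5, 1.5, 150°): beam 1 = 0.5176 ≠ 0.5774 ✗
  (1.5, 2.5, 330°): beam 1 = 0.5176 ≠ 0.5774 ✗
  (4.5, 2.5, 30°): beam 1 = 1.5529 ≠ 0.5774 ✗
  (2.5, 1.5, 60°): beam 1 = 0.5176 ≠ 0.5774 ✗
  (3.5, 3.5, 330°): beam 1 = 2.5882 ≠ 0.5774 ✗
  …
  (5.5, 4.5, 105°): r_1=0.5774, r_2=0.5176, r_3=0.5774, r_4=0.5176, r_5=1.0000, r_6=1.5529, r_7=1.0000 — all match ✓
Unique over the lattice → pose = (5.5, 4.5, 105°).

(x, y, θ) = (5.5, 4.5, 105°)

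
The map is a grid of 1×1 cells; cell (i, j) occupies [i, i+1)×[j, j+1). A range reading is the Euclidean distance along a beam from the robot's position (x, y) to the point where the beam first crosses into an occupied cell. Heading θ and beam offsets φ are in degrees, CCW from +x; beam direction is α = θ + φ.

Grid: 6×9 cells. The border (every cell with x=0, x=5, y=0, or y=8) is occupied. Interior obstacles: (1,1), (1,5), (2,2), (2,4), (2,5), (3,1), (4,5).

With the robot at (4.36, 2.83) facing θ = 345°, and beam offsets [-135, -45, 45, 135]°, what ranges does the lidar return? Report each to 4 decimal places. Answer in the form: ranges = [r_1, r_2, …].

ranges = [1.5704, 1.2800, 0.7390, 2.7200]

beam 1: φ=-135°, α=210°
  d=(-0.8660,-0.5000)  start (4,2)  tX=0.4157 tY=1.6600  stride 1/|dx|=1.1547 1/|dy|=2.0000
    cross x-line → (3,2), t=0.4157
    cross x-line → (2,2), t=1.5704 (wall)
  → r_1 = 1.5704
beam 2: φ=-45°, α=300°
  d=(0.5000,-0.8660)  start (4,2)  tX=1.2800 tY=0.9584  stride 1/|dx|=2.0000 1/|dy|=1.1547
    cross y-line → (4,1), t=0.9584
    cross x-line → (5,1), t=1.2800 (wall)
  → r_2 = 1.2800
beam 3: φ=45°, α=30°
  d=(0.8660,0.5000)  start (4,2)  tX=0.7390 tY=0.3400  stride 1/|dx|=1.1547 1/|dy|=2.0000
    cross y-line → (4,3), t=0.3400
    cross x-line → (5,3), t=0.7390 (wall)
  → r_3 = 0.7390
beam 4: φ=135°, α=120°
  d=(-0.5000,0.8660)  start (4,2)  tX=0.7200 tY=0.1963  stride 1/|dx|=2.0000 1/|dy|=1.1547
    cross y-line → (4,3), t=0.1963
    cross x-line → (3,3), t=0.7200
    cross y-line → (3,4), t=1.3510
    cross y-line → (3,5), t=2.5057
    cross x-line → (2,5), t=2.7200 (wall)
  → r_4 = 2.7200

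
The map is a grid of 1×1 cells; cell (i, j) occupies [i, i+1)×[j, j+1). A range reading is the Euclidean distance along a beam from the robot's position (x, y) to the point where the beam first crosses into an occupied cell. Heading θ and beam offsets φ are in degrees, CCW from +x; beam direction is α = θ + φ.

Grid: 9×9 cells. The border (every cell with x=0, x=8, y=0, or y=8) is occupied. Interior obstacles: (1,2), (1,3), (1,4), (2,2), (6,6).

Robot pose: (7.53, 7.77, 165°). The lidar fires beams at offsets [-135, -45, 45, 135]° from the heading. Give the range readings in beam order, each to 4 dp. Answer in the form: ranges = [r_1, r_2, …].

ranges = [0.4600, 0.2656, 1.5400, 0.9400]

beam 1: φ=-135°, α=30°
  d=(0.8660,0.5000)  start (7,7)  tX=0.5427 tY=0.4600  stride 1/|dx|=1.1547 1/|dy|=2.0000
    cross y-line → (7,8), t=0.4600 (wall)
  → r_1 = 0.4600
beam 2: φ=-45°, α=120°
  d=(-0.5000,0.8660)  start (7,7)  tX=1.0600 tY=0.2656  stride 1/|dx|=2.0000 1/|dy|=1.1547
    cross y-line → (7,8), t=0.2656 (wall)
  → r_2 = 0.2656
beam 3: φ=45°, α=210°
  d=(-0.8660,-0.5000)  start (7,7)  tX=0.6120 tY=1.5400  stride 1/|dx|=1.1547 1/|dy|=2.0000
    cross x-line → (6,7), t=0.6120
    cross y-line → (6,6), t=1.5400 (wall)
  → r_3 = 1.5400
beam 4: φ=135°, α=300°
  d=(0.5000,-0.8660)  start (7,7)  tX=0.9400 tY=0.8891  stride 1/|dx|=2.0000 1/|dy|=1.1547
    cross y-line → (7,6), t=0.8891
    cross x-line → (8,6), t=0.9400 (wall)
  → r_4 = 0.9400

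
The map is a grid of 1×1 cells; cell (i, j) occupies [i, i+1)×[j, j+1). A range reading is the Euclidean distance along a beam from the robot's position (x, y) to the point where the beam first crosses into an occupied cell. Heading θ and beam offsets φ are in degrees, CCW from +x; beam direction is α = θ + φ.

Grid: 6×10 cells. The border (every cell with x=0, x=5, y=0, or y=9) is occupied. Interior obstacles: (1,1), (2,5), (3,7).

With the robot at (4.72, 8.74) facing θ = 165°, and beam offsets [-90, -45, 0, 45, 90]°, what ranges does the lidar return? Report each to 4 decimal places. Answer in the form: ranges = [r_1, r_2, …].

beam 1: φ=-90°, α=75°
  d=(0.2588,0.9659)  start (4,8)  tX=1.0818 tY=0.2692  stride 1/|dx|=3.8637 1/|dy|=1.0353
    cross y-line → (4,9), t=0.2692 (wall)
  → r_1 = 0.2692
beam 2: φ=-45°, α=120°
  d=(-0.5000,0.8660)  start (4,8)  tX=1.4400 tY=0.3002  stride 1/|dx|=2.0000 1/|dy|=1.1547
    cross y-line → (4,9), t=0.3002 (wall)
  → r_2 = 0.3002
beam 3: φ=0°, α=165°
  d=(-0.9659,0.2588)  start (4,8)  tX=0.7454 tY=1.0046  stride 1/|dx|=1.0353 1/|dy|=3.8637
    cross x-line → (3,8), t=0.7454
    cross y-line → (3,9), t=1.0046 (wall)
  → r_3 = 1.0046
beam 4: φ=45°, α=210°
  d=(-0.8660,-0.5000)  start (4,8)  tX=0.8314 tY=1.4800  stride 1/|dx|=1.1547 1/|dy|=2.0000
    cross x-line → (3,8), t=0.8314
    cross y-line → (3,7), t=1.4800 (wall)
  → r_4 = 1.4800
beam 5: φ=90°, α=255°
  d=(-0.2588,-0.9659)  start (4,8)  tX=2.7819 tY=0.7661  stride 1/|dx|=3.8637 1/|dy|=1.0353
    cross y-line → (4,7), t=0.7661
    cross y-line → (4,6), t=1.8014
    cross x-line → (3,6), t=2.7819
    cross y-line → (3,5), t=2.8367
    cross y-line → (3,4), t=3.8719
    cross y-line → (3,3), t=4.9072
    cross y-line → (3,2), t=5.9425
    cross x-line → (2,2), t=6.6456
    cross y-line → (2,1), t=6.9778
    cross y-line → (2,0), t=8.0130 (wall)
  → r_5 = 8.0130

ranges = [0.2692, 0.3002, 1.0046, 1.4800, 8.0130]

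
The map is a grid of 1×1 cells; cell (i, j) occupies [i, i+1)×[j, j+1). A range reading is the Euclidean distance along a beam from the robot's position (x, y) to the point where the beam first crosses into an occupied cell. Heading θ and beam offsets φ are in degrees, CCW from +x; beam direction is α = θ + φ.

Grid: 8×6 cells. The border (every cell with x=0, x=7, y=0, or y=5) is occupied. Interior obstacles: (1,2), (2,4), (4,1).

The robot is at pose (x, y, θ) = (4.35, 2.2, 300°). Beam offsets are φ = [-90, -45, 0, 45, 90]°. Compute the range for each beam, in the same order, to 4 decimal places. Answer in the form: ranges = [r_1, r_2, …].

beam 1: φ=-90°, α=210°
  cosα=-0.8660 sinα=-0.5000 | (4,2) | tMaxX 0.4041 tMaxY 0.4000 | tΔX 1.1547 tΔY 2.0000
    t=0.4000 [y] (4,1) — stop
  → r_1 = 0.4000
beam 2: φ=-45°, α=255°
  cosα=-0.2588 sinα=-0.9659 | (4,2) | tMaxX 1.3523 tMaxY 0.2071 | tΔX 3.8637 tΔY 1.0353
    t=0.2071 [y] (4,1) — stop
  → r_2 = 0.2071
beam 3: φ=0°, α=300°
  cosα=0.5000 sinα=-0.8660 | (4,2) | tMaxX 1.3000 tMaxY 0.2309 | tΔX 2.0000 tΔY 1.1547
    t=0.2309 [y] (4,1) — stop
  → r_3 = 0.2309
beam 4: φ=45°, α=345°
  cosα=0.9659 sinα=-0.2588 | (4,2) | tMaxX 0.6729 tMaxY 0.7727 | tΔX 1.0353 tΔY 3.8637
    t=0.6729 [x] (5,2)
    t=0.7727 [y] (5,1)
    t=1.7082 [x] (6,1)
    t=2.7435 [x] (7,1) — stop
  → r_4 = 2.7435
beam 5: φ=90°, α=30°
  cosα=0.8660 sinα=0.5000 | (4,2) | tMaxX 0.7506 tMaxY 1.6000 | tΔX 1.1547 tΔY 2.0000
    t=0.7506 [x] (5,2)
    t=1.6000 [y] (5,3)
    t=1.9053 [x] (6,3)
    t=3.0600 [x] (7,3) — stop
  → r_5 = 3.0600

ranges = [0.4000, 0.2071, 0.2309, 2.7435, 3.0600]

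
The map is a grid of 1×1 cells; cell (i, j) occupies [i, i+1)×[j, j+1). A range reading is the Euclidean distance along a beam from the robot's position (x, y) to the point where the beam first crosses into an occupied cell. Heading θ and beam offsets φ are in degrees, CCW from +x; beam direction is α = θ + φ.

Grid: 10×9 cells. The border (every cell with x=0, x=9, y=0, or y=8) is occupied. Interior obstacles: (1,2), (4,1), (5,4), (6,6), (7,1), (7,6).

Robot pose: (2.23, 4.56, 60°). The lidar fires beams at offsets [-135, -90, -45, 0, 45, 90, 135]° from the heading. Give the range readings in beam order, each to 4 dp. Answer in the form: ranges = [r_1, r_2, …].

ranges = [3.6856, 5.5079, 5.5637, 3.9722, 3.5614, 1.4203, 1.2734]

beam 1: φ=-135°, α=285°
  dir = (cos 285°, sin 285°) = (0.2588, -0.9659); from cell (2,4)
  next x-line at t=2.9751, next y-line at t=0.5798; Δt_x=3.8637, Δt_y=1.0353
    y: enter (2,3) at t=0.5798
    y: enter (2,2) at t=1.6150
    y: enter (2,1) at t=2.6503
    x: enter (3,1) at t=2.9751
    y: enter (3,0) at t=3.6856 ← occupied
  → r_1 = 3.6856
beam 2: φ=-90°, α=330°
  dir = (cos 330°, sin 330°) = (0.8660, -0.5000); from cell (2,4)
  next x-line at t=0.8891, next y-line at t=1.1200; Δt_x=1.1547, Δt_y=2.0000
    x: enter (3,4) at t=0.8891
    y: enter (3,3) at t=1.1200
    x: enter (4,3) at t=2.0438
    y: enter (4,2) at t=3.1200
    x: enter (5,2) at t=3.1985
    x: enter (6,2) at t=4.3532
    y: enter (6,1) at t=5.1200
    x: enter (7,1) at t=5.5079 ← occupied
  → r_2 = 5.5079
beam 3: φ=-45°, α=15°
  dir = (cos 15°, sin 15°) = (0.9659, 0.2588); from cell (2,4)
  next x-line at t=0.7972, next y-line at t=1.7000; Δt_x=1.0353, Δt_y=3.8637
    x: enter (3,4) at t=0.7972
    y: enter (3,5) at t=1.7000
    x: enter (4,5) at t=1.8324
    x: enter (5,5) at t=2.8677
    x: enter (6,5) at t=3.9030
    x: enter (7,5) at t=4.9383
    y: enter (7,6) at t=5.5637 ← occupied
  → r_3 = 5.5637
beam 4: φ=0°, α=60°
  dir = (cos 60°, sin 60°) = (0.5000, 0.8660); from cell (2,4)
  next x-line at t=1.5400, next y-line at t=0.5081; Δt_x=2.0000, Δt_y=1.1547
    y: enter (2,5) at t=0.5081
    x: enter (3,5) at t=1.5400
    y: enter (3,6) at t=1.6628
    y: enter (3,7) at t=2.8175
    x: enter (4,7) at t=3.5400
    y: enter (4,8) at t=3.9722 ← occupied
  → r_4 = 3.9722
beam 5: φ=45°, α=105°
  dir = (cos 105°, sin 105°) = (-0.2588, 0.9659); from cell (2,4)
  next x-line at t=0.8887, next y-line at t=0.4555; Δt_x=3.8637, Δt_y=1.0353
    y: enter (2,5) at t=0.4555
    x: enter (1,5) at t=0.8887
    y: enter (1,6) at t=1.4908
    y: enter (1,7) at t=2.5261
    y: enter (1,8) at t=3.5614 ← occupied
  → r_5 = 3.5614
beam 6: φ=90°, α=150°
  dir = (cos 150°, sin 150°) = (-0.8660, 0.5000); from cell (2,4)
  next x-line at t=0.2656, next y-line at t=0.8800; Δt_x=1.1547, Δt_y=2.0000
    x: enter (1,4) at t=0.2656
    y: enter (1,5) at t=0.8800
    x: enter (0,5) at t=1.4203 ← occupied
  → r_6 = 1.4203
beam 7: φ=135°, α=195°
  dir = (cos 195°, sin 195°) = (-0.9659, -0.2588); from cell (2,4)
  next x-line at t=0.2381, next y-line at t=2.1637; Δt_x=1.0353, Δt_y=3.8637
    x: enter (1,4) at t=0.2381
    x: enter (0,4) at t=1.2734 ← occupied
  → r_7 = 1.2734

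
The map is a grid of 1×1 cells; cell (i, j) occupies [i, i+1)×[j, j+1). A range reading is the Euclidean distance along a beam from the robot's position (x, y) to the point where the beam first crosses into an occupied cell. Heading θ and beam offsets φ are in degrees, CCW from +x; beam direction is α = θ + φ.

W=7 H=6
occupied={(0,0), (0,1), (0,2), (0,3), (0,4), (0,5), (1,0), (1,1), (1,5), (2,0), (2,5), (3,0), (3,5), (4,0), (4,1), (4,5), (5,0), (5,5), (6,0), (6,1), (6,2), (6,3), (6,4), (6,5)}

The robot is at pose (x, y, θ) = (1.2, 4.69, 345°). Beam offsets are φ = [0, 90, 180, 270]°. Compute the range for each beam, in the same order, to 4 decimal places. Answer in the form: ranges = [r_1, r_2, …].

ranges = [4.9693, 0.3209, 0.2071, 0.7727]

beam 1: φ=0°, α=345°
  dir = (cos 345°, sin 345°) = (0.9659, -0.2588); from cell (1,4)
  next x-line at t=0.8282, next y-line at t=2.6660; Δt_x=1.0353, Δt_y=3.8637
    x: enter (2,4) at t=0.8282
    x: enter (3,4) at t=1.8635
    y: enter (3,3) at t=2.6660
    x: enter (4,3) at t=2.8988
    x: enter (5,3) at t=3.9340
    x: enter (6,3) at t=4.9693 ← occupied
  → r_1 = 4.9693
beam 2: φ=90°, α=75°
  dir = (cos 75°, sin 75°) = (0.2588, 0.9659); from cell (1,4)
  next x-line at t=3.0910, next y-line at t=0.3209; Δt_x=3.8637, Δt_y=1.0353
    y: enter (1,5) at t=0.3209 ← occupied
  → r_2 = 0.3209
beam 3: φ=180°, α=165°
  dir = (cos 165°, sin 165°) = (-0.9659, 0.2588); from cell (1,4)
  next x-line at t=0.2071, next y-line at t=1.1977; Δt_x=1.0353, Δt_y=3.8637
    x: enter (0,4) at t=0.2071 ← occupied
  → r_3 = 0.2071
beam 4: φ=270°, α=255°
  dir = (cos 255°, sin 255°) = (-0.2588, -0.9659); from cell (1,4)
  next x-line at t=0.7727, next y-line at t=0.7143; Δt_x=3.8637, Δt_y=1.0353
    y: enter (1,3) at t=0.7143
    x: enter (0,3) at t=0.7727 ← occupied
  → r_4 = 0.7727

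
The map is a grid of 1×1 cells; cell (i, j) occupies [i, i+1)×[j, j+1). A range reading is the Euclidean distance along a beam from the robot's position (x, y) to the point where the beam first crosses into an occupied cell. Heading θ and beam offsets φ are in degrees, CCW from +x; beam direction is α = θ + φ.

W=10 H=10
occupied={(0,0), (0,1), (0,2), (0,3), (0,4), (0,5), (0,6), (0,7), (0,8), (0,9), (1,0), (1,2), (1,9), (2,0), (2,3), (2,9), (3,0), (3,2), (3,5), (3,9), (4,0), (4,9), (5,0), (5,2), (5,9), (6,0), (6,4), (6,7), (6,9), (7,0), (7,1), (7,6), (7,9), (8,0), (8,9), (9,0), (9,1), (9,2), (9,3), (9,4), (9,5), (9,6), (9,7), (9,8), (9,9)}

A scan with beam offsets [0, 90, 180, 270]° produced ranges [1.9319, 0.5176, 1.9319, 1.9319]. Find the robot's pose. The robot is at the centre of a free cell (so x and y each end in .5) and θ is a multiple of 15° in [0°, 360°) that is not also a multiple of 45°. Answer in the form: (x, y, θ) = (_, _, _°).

(x, y, θ) = (8.5, 3.5, 255°)

The pose lattice has 55·16 = 880 candidates. Test each by forward raycasting.
  (5.5, 7.5, 195°): beam 1 = 4.6587 ≠ 1.9319 ✗
  (4.5, 3.5, 345°): beam 1 = 4.6587 ≠ 1.9319 ✗
  (1.5, 5.5, 255°): beam 2 = 1.5529 ≠ 0.5176 ✗
  …
  (8.5, 3.5, 255°): r_1=1.9319, r_2=0.5176, r_3=1.9319, r_4=1.9319 — all match ✓
Unique over the lattice → pose = (8.5, 3.5, 255°).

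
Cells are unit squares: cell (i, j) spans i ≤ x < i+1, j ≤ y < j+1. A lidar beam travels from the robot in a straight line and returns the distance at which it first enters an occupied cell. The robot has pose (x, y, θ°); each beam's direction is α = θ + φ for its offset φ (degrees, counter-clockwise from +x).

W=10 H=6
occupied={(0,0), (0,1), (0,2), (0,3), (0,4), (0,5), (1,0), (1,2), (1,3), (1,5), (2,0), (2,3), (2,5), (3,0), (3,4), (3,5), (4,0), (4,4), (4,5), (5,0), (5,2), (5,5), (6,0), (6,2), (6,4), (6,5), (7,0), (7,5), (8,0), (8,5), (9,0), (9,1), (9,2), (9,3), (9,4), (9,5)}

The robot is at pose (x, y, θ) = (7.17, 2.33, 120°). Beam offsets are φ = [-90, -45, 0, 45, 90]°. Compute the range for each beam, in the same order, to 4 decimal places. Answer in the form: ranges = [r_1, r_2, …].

ranges = [2.1131, 2.7642, 0.3400, 0.1760, 0.1963]

beam 1: φ=-90°, α=30°
  direction (0.8660, 0.5000); cell (7,2); t to first gridline: x 0.9584, y 1.3400 (then +1.1547 / +2.0000)
    (8,2) via x @ 0.9584
    (8,3) via y @ 1.3400
    (9,3) via x @ 2.1131  # hit
  → r_1 = 2.1131
beam 2: φ=-45°, α=75°
  direction (0.2588, 0.9659); cell (7,2); t to first gridline: x 3.2069, y 0.6936 (then +3.8637 / +1.0353)
    (7,3) via y @ 0.6936
    (7,4) via y @ 1.7289
    (7,5) via y @ 2.7642  # hit
  → r_2 = 2.7642
beam 3: φ=0°, α=120°
  direction (-0.5000, 0.8660); cell (7,2); t to first gridline: x 0.3400, y 0.7736 (then +2.0000 / +1.1547)
    (6,2) via x @ 0.3400  # hit
  → r_3 = 0.3400
beam 4: φ=45°, α=165°
  direction (-0.9659, 0.2588); cell (7,2); t to first gridline: x 0.1760, y 2.5887 (then +1.0353 / +3.8637)
    (6,2) via x @ 0.1760  # hit
  → r_4 = 0.1760
beam 5: φ=90°, α=210°
  direction (-0.8660, -0.5000); cell (7,2); t to first gridline: x 0.1963, y 0.6600 (then +1.1547 / +2.0000)
    (6,2) via x @ 0.1963  # hit
  → r_5 = 0.1963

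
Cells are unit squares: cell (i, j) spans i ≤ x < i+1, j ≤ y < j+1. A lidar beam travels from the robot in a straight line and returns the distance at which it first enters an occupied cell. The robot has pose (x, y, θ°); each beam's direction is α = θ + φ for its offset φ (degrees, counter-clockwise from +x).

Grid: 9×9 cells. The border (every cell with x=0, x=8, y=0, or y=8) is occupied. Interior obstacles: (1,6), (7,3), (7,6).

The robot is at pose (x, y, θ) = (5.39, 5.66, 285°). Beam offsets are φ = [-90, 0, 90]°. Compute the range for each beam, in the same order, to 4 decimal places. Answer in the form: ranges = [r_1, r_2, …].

ranges = [4.5449, 4.8244, 1.6668]

beam 1: φ=-90°, α=195°
  d=(-0.9659,-0.2588)  start (5,5)  tX=0.4038 tY=2.5500  stride 1/|dx|=1.0353 1/|dy|=3.8637
    cross x-line → (4,5), t=0.4038
    cross x-line → (3,5), t=1.4390
    cross x-line → (2,5), t=2.4743
    cross y-line → (2,4), t=2.5500
    cross x-line → (1,4), t=3.5096
    cross x-line → (0,4), t=4.5449 (wall)
  → r_1 = 4.5449
beam 2: φ=0°, α=285°
  d=(0.2588,-0.9659)  start (5,5)  tX=2.3569 tY=0.6833  stride 1/|dx|=3.8637 1/|dy|=1.0353
    cross y-line → (5,4), t=0.6833
    cross y-line → (5,3), t=1.7186
    cross x-line → (6,3), t=2.3569
    cross y-line → (6,2), t=2.7538
    cross y-line → (6,1), t=3.7891
    cross y-line → (6,0), t=4.8244 (wall)
  → r_2 = 4.8244
beam 3: φ=90°, α=15°
  d=(0.9659,0.2588)  start (5,5)  tX=0.6315 tY=1.3137  stride 1/|dx|=1.0353 1/|dy|=3.8637
    cross x-line → (6,5), t=0.6315
    cross y-line → (6,6), t=1.3137
    cross x-line → (7,6), t=1.6668 (wall)
  → r_3 = 1.6668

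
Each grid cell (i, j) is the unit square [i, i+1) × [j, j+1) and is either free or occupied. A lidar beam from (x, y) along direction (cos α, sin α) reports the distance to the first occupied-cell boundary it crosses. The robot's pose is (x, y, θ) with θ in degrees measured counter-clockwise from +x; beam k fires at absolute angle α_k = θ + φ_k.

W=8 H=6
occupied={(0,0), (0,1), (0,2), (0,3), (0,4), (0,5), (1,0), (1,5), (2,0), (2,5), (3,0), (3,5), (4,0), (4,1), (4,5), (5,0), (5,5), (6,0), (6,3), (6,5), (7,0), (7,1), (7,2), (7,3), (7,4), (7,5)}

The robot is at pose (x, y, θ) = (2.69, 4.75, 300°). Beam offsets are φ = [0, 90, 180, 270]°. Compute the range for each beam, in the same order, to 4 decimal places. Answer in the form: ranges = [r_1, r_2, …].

ranges = [3.1754, 0.5000, 0.2887, 1.9514]

beam 1: φ=0°, α=300°
  cosα=0.5000 sinα=-0.8660 | (2,4) | tMaxX 0.6200 tMaxY 0.8660 | tΔX 2.0000 tΔY 1.1547
    t=0.6200 [x] (3,4)
    t=0.8660 [y] (3,3)
    t=2.0207 [y] (3,2)
    t=2.6200 [x] (4,2)
    t=3.1754 [y] (4,1) — stop
  → r_1 = 3.1754
beam 2: φ=90°, α=30°
  cosα=0.8660 sinα=0.5000 | (2,4) | tMaxX 0.3580 tMaxY 0.5000 | tΔX 1.1547 tΔY 2.0000
    t=0.3580 [x] (3,4)
    t=0.5000 [y] (3,5) — stop
  → r_2 = 0.5000
beam 3: φ=180°, α=120°
  cosα=-0.5000 sinα=0.8660 | (2,4) | tMaxX 1.3800 tMaxY 0.2887 | tΔX 2.0000 tΔY 1.1547
    t=0.2887 [y] (2,5) — stop
  → r_3 = 0.2887
beam 4: φ=270°, α=210°
  cosα=-0.8660 sinα=-0.5000 | (2,4) | tMaxX 0.7967 tMaxY 1.5000 | tΔX 1.1547 tΔY 2.0000
    t=0.7967 [x] (1,4)
    t=1.5000 [y] (1,3)
    t=1.9514 [x] (0,3) — stop
  → r_4 = 1.9514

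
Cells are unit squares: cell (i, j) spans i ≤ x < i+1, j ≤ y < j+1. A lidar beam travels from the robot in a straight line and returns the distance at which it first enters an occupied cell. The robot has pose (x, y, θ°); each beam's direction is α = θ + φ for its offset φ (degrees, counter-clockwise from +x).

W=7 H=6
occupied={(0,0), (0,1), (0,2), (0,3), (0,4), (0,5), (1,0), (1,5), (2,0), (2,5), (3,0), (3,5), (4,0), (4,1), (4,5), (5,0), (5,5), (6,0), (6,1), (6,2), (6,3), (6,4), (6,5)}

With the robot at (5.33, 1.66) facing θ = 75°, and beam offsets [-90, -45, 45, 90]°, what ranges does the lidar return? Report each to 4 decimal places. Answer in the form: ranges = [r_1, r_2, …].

ranges = [0.6936, 0.7736, 3.8567, 0.3416]

beam 1: φ=-90°, α=345°
  dir = (cos 345°, sin 345°) = (0.9659, -0.2588); from cell (5,1)
  next x-line at t=0.6936, next y-line at t=2.5500; Δt_x=1.0353, Δt_y=3.8637
    x: enter (6,1) at t=0.6936 ← occupied
  → r_1 = 0.6936
beam 2: φ=-45°, α=30°
  dir = (cos 30°, sin 30°) = (0.8660, 0.5000); from cell (5,1)
  next x-line at t=0.7736, next y-line at t=0.6800; Δt_x=1.1547, Δt_y=2.0000
    y: enter (5,2) at t=0.6800
    x: enter (6,2) at t=0.7736 ← occupied
  → r_2 = 0.7736
beam 3: φ=45°, α=120°
  dir = (cos 120°, sin 120°) = (-0.5000, 0.8660); from cell (5,1)
  next x-line at t=0.6600, next y-line at t=0.3926; Δt_x=2.0000, Δt_y=1.1547
    y: enter (5,2) at t=0.3926
    x: enter (4,2) at t=0.6600
    y: enter (4,3) at t=1.5473
    x: enter (3,3) at t=2.6600
    y: enter (3,4) at t=2.7020
    y: enter (3,5) at t=3.8567 ← occupied
  → r_3 = 3.8567
beam 4: φ=90°, α=165°
  dir = (cos 165°, sin 165°) = (-0.9659, 0.2588); from cell (5,1)
  next x-line at t=0.3416, next y-line at t=1.3137; Δt_x=1.0353, Δt_y=3.8637
    x: enter (4,1) at t=0.3416 ← occupied
  → r_4 = 0.3416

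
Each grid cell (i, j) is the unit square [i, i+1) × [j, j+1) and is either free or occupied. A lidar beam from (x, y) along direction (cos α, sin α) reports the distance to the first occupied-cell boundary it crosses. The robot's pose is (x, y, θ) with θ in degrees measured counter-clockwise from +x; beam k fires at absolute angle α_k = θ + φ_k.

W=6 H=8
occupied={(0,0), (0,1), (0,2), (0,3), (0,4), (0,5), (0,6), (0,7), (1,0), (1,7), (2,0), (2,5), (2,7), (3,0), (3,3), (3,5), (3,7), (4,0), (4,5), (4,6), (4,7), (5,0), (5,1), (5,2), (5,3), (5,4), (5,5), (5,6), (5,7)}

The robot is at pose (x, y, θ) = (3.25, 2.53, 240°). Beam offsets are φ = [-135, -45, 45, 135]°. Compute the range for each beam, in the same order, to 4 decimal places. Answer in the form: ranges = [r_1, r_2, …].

beam 1: φ=-135°, α=105°
  cosα=-0.2588 sinα=0.9659 | (3,2) | tMaxX 0.9659 tMaxY 0.4866 | tΔX 3.8637 tΔY 1.0353
    t=0.4866 [y] (3,3) — stop
  → r_1 = 0.4866
beam 2: φ=-45°, α=195°
  cosα=-0.9659 sinα=-0.2588 | (3,2) | tMaxX 0.2588 tMaxY 2.0478 | tΔX 1.0353 tΔY 3.8637
    t=0.2588 [x] (2,2)
    t=1.2941 [x] (1,2)
    t=2.0478 [y] (1,1)
    t=2.3294 [x] (0,1) — stop
  → r_2 = 2.3294
beam 3: φ=45°, α=285°
  cosα=0.2588 sinα=-0.9659 | (3,2) | tMaxX 2.8978 tMaxY 0.5487 | tΔX 3.8637 tΔY 1.0353
    t=0.5487 [y] (3,1)
    t=1.5840 [y] (3,0) — stop
  → r_3 = 1.5840
beam 4: φ=135°, α=15°
  cosα=0.9659 sinα=0.2588 | (3,2) | tMaxX 0.7765 tMaxY 1.8159 | tΔX 1.0353 tΔY 3.8637
    t=0.7765 [x] (4,2)
    t=1.8117 [x] (5,2) — stop
  → r_4 = 1.8117

ranges = [0.4866, 2.3294, 1.5840, 1.8117]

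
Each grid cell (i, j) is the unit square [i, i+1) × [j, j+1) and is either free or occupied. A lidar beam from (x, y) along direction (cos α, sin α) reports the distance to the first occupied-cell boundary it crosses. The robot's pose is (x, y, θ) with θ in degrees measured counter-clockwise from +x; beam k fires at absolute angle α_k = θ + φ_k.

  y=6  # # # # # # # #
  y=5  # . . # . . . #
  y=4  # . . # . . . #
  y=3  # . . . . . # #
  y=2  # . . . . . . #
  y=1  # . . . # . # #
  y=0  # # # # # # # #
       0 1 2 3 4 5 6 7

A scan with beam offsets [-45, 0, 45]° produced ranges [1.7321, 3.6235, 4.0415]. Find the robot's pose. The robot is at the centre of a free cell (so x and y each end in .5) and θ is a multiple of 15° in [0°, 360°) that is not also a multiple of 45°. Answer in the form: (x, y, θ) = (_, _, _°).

Enumerate (i+0.5, j+0.5, θ) over the 25 free cells and 16 admissible headings. For each, cast all 3 beams and compare to the given ranges.
  (5.5, 4.5, 165°): beam 2 = 1.5529 ≠ 3.6235 ✗
  (4.5, 5.5, 75°): beam 1 = 1.0000 ≠ 1.7321 ✗
  (4.5, 5.5, 195°): beam 1 = 0.5774 ≠ 1.7321 ✗
  (1.5, 3.5, 285°): beam 1 = 1.0000 ≠ 1.7321 ✗
  (2.5, 1.5, 75°): beam 1 = 4.0415 ≠ 1.7321 ✗
  …
  (3.5, 3.5, 345°): r_1=1.7321, r_2=3.6235, r_3=4.0415 — all match ✓
Unique over the lattice → pose = (3.5, 3.5, 345°).

(x, y, θ) = (3.5, 3.5, 345°)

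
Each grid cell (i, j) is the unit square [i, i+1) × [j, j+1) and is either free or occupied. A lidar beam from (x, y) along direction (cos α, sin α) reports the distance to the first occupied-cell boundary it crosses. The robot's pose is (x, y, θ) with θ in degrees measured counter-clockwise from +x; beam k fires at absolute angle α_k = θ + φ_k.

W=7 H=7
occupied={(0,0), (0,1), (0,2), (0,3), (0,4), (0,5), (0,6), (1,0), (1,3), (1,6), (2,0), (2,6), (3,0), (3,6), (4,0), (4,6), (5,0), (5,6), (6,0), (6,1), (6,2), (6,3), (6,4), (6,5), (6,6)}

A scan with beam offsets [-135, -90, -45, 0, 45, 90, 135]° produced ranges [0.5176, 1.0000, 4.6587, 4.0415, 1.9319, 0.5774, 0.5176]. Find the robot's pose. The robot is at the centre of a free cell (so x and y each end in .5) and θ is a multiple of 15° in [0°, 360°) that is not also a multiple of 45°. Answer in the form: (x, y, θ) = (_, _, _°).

(x, y, θ) = (5.5, 1.5, 150°)

Enumerate (i+0.5, j+0.5, θ) over the 24 free cells and 16 admissible headings. For each, cast all 7 beams and compare to the given ranges.
  (3.5, 4.5, 150°): beam 1 = 2.5882 ≠ 0.5176 ✗
  (5.5, 1.5, 300°): beam 1 = 4.6587 ≠ 0.5176 ✗
  (3.5, 3.5, 210°): beam 1 = 2.5882 ≠ 0.5176 ✗
  (1.5, 2.5, 330°): beam 3 = 1.5529 ≠ 4.6587 ✗
  (4.5, 4.5, 120°): beam 1 = 1.5529 ≠ 0.5176 ✗
  …
  (5.5, 1.5, 150°): r_1=0.5176, r_2=1.0000, r_3=4.6587, r_4=4.0415, r_5=1.9319, r_6=0.5774, r_7=0.5176 — all match ✓
Only this pose fits every beam.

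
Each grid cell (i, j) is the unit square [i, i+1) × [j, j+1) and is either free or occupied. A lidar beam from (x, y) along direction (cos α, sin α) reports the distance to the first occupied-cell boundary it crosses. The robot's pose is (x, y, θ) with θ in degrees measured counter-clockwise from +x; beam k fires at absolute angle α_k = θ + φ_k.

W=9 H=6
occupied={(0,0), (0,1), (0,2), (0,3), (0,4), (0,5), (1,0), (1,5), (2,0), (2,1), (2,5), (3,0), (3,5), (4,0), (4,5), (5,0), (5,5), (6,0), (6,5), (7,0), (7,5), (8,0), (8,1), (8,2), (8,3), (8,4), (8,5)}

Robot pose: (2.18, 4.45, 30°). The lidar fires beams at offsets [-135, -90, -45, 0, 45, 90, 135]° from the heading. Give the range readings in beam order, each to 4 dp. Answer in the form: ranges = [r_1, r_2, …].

ranges = [3.5717, 3.9837, 6.0253, 1.1000, 0.5694, 0.6351, 1.2216]

beam 1: φ=-135°, α=255°
  d=(-0.2588,-0.9659)  start (2,4)  tX=0.6955 tY=0.4659  stride 1/|dx|=3.8637 1/|dy|=1.0353
    cross y-line → (2,3), t=0.4659
    cross x-line → (1,3), t=0.6955
    cross y-line → (1,2), t=1.5012
    cross y-line → (1,1), t=2.5364
    cross y-line → (1,0), t=3.5717 (wall)
  → r_1 = 3.5717
beam 2: φ=-90°, α=300°
  d=(0.5000,-0.8660)  start (2,4)  tX=1.6400 tY=0.5196  stride 1/|dx|=2.0000 1/|dy|=1.1547
    cross y-line → (2,3), t=0.5196
    cross x-line → (3,3), t=1.6400
    cross y-line → (3,2), t=1.6743
    cross y-line → (3,1), t=2.8290
    cross x-line → (4,1), t=3.6400
    cross y-line → (4,0), t=3.9837 (wall)
  → r_2 = 3.9837
beam 3: φ=-45°, α=345°
  d=(0.9659,-0.2588)  start (2,4)  tX=0.8489 tY=1.7387  stride 1/|dx|=1.0353 1/|dy|=3.8637
    cross x-line → (3,4), t=0.8489
    cross y-line → (3,3), t=1.7387
    cross x-line → (4,3), t=1.8842
    cross x-line → (5,3), t=2.9195
    cross x-line → (6,3), t=3.9548
    cross x-line → (7,3), t=4.9900
    cross y-line → (7,2), t=5.6024
    cross x-line → (8,2), t=6.0253 (wall)
  → r_3 = 6.0253
beam 4: φ=0°, α=30°
  d=(0.8660,0.5000)  start (2,4)  tX=0.9469 tY=1.1000  stride 1/|dx|=1.1547 1/|dy|=2.0000
    cross x-line → (3,4), t=0.9469
    cross y-line → (3,5), t=1.1000 (wall)
  → r_4 = 1.1000
beam 5: φ=45°, α=75°
  d=(0.2588,0.9659)  start (2,4)  tX=3.1682 tY=0.5694  stride 1/|dx|=3.8637 1/|dy|=1.0353
    cross y-line → (2,5), t=0.5694 (wall)
  → r_5 = 0.5694
beam 6: φ=90°, α=120°
  d=(-0.5000,0.8660)  start (2,4)  tX=0.3600 tY=0.6351  stride 1/|dx|=2.0000 1/|dy|=1.1547
    cross x-line → (1,4), t=0.3600
    cross y-line → (1,5), t=0.6351 (wall)
  → r_6 = 0.6351
beam 7: φ=135°, α=165°
  d=(-0.9659,0.2588)  start (2,4)  tX=0.1863 tY=2.1250  stride 1/|dx|=1.0353 1/|dy|=3.8637
    cross x-line → (1,4), t=0.1863
    cross x-line → (0,4), t=1.2216 (wall)
  → r_7 = 1.2216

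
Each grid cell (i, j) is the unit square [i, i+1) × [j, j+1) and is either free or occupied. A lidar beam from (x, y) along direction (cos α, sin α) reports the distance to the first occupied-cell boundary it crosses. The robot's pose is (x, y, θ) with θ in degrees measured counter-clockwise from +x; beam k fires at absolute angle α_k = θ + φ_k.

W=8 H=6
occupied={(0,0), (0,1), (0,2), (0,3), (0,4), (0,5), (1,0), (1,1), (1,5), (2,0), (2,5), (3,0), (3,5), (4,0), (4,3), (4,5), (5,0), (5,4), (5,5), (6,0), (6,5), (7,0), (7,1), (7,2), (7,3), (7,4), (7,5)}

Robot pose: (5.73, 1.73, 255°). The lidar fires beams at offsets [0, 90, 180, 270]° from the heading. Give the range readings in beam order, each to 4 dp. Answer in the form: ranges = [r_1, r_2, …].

beam 1: φ=0°, α=255°
  d=(-0.2588,-0.9659)  start (5,1)  tX=2.8205 tY=0.7558  stride 1/|dx|=3.8637 1/|dy|=1.0353
    cross y-line → (5,0), t=0.7558 (wall)
  → r_1 = 0.7558
beam 2: φ=90°, α=345°
  d=(0.9659,-0.2588)  start (5,1)  tX=0.2795 tY=2.8205  stride 1/|dx|=1.0353 1/|dy|=3.8637
    cross x-line → (6,1), t=0.2795
    cross x-line → (7,1), t=1.3148 (wall)
  → r_2 = 1.3148
beam 3: φ=180°, α=75°
  d=(0.2588,0.9659)  start (5,1)  tX=1.0432 tY=0.2795  stride 1/|dx|=3.8637 1/|dy|=1.0353
    cross y-line → (5,2), t=0.2795
    cross x-line → (6,2), t=1.0432
    cross y-line → (6,3), t=1.3148
    cross y-line → (6,4), t=2.3501
    cross y-line → (6,5), t=3.3854 (wall)
  → r_3 = 3.3854
beam 4: φ=270°, α=165°
  d=(-0.9659,0.2588)  start (5,1)  tX=0.7558 tY=1.0432  stride 1/|dx|=1.0353 1/|dy|=3.8637
    cross x-line → (4,1), t=0.7558
    cross y-line → (4,2), t=1.0432
    cross x-line → (3,2), t=1.7910
    cross x-line → (2,2), t=2.8263
    cross x-line → (1,2), t=3.8616
    cross x-line → (0,2), t=4.8969 (wall)
  → r_4 = 4.8969

ranges = [0.7558, 1.3148, 3.3854, 4.8969]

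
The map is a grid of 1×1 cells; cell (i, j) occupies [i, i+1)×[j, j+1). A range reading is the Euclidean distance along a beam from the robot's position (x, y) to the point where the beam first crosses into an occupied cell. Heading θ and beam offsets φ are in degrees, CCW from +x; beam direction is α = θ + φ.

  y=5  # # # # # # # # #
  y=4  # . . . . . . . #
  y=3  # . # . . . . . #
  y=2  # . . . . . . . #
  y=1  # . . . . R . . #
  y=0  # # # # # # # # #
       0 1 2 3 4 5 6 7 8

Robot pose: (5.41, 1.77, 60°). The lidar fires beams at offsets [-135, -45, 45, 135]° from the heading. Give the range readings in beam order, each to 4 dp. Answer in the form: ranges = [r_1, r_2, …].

beam 1: φ=-135°, α=285°
  cosα=0.2588 sinα=-0.9659 | (5,1) | tMaxX 2.2796 tMaxY 0.7972 | tΔX 3.8637 tΔY 1.0353
    t=0.7972 [y] (5,0) — stop
  → r_1 = 0.7972
beam 2: φ=-45°, α=15°
  cosα=0.9659 sinα=0.2588 | (5,1) | tMaxX 0.6108 tMaxY 0.8887 | tΔX 1.0353 tΔY 3.8637
    t=0.6108 [x] (6,1)
    t=0.8887 [y] (6,2)
    t=1.6461 [x] (7,2)
    t=2.6814 [x] (8,2) — stop
  → r_2 = 2.6814
beam 3: φ=45°, α=105°
  cosα=-0.2588 sinα=0.9659 | (5,1) | tMaxX 1.5841 tMaxY 0.2381 | tΔX 3.8637 tΔY 1.0353
    t=0.2381 [y] (5,2)
    t=1.2734 [y] (5,3)
    t=1.5841 [x] (4,3)
    t=2.3087 [y] (4,4)
    t=3.3439 [y] (4,5) — stop
  → r_3 = 3.3439
beam 4: φ=135°, α=195°
  cosα=-0.9659 sinα=-0.2588 | (5,1) | tMaxX 0.4245 tMaxY 2.9751 | tΔX 1.0353 tΔY 3.8637
    t=0.4245 [x] (4,1)
    t=1.4597 [x] (3,1)
    t=2.4950 [x] (2,1)
    t=2.9751 [y] (2,0) — stop
  → r_4 = 2.9751

ranges = [0.7972, 2.6814, 3.3439, 2.9751]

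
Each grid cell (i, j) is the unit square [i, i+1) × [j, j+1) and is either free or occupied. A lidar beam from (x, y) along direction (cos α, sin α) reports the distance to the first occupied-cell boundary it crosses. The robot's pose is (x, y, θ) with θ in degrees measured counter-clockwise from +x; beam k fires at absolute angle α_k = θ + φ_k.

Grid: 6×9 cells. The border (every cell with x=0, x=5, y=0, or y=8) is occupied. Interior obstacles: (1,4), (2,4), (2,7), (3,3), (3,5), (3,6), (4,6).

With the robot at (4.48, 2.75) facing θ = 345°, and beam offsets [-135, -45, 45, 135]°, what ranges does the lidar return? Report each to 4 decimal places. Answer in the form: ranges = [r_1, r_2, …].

beam 1: φ=-135°, α=210°
  dir = (cos 210°, sin 210°) = (-0.8660, -0.5000); from cell (4,2)
  next x-line at t=0.5543, next y-line at t=1.5000; Δt_x=1.1547, Δt_y=2.0000
    x: enter (3,2) at t=0.5543
    y: enter (3,1) at t=1.5000
    x: enter (2,1) at t=1.7090
    x: enter (1,1) at t=2.8637
    y: enter (1,0) at t=3.5000 ← occupied
  → r_1 = 3.5000
beam 2: φ=-45°, α=300°
  dir = (cos 300°, sin 300°) = (0.5000, -0.8660); from cell (4,2)
  next x-line at t=1.0400, next y-line at t=0.8660; Δt_x=2.0000, Δt_y=1.1547
    y: enter (4,1) at t=0.8660
    x: enter (5,1) at t=1.0400 ← occupied
  → r_2 = 1.0400
beam 3: φ=45°, α=30°
  dir = (cos 30°, sin 30°) = (0.8660, 0.5000); from cell (4,2)
  next x-line at t=0.6004, next y-line at t=0.5000; Δt_x=1.1547, Δt_y=2.0000
    y: enter (4,3) at t=0.5000
    x: enter (5,3) at t=0.6004 ← occupied
  → r_3 = 0.6004
beam 4: φ=135°, α=120°
  dir = (cos 120°, sin 120°) = (-0.5000, 0.8660); from cell (4,2)
  next x-line at t=0.9600, next y-line at t=0.2887; Δt_x=2.0000, Δt_y=1.1547
    y: enter (4,3) at t=0.2887
    x: enter (3,3) at t=0.9600 ← occupied
  → r_4 = 0.9600

ranges = [3.5000, 1.0400, 0.6004, 0.9600]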